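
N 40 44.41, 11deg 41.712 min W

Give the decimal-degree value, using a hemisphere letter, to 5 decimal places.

Latitude: 40 + 44.41/60 = 40.740167
Longitude: 41.712′ = 0.695200°; total 11.695200

40.74017° N, 11.69520° W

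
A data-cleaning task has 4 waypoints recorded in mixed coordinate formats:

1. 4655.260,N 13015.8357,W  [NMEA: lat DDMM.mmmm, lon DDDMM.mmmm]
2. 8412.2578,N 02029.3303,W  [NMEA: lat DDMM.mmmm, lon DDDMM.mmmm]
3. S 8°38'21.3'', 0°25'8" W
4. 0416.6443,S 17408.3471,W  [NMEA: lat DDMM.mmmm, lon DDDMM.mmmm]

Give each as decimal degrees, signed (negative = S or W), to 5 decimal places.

Point 1:
  φ: degrees = first 2 digits = 46, minutes = 55.26; 46 + 55.26/60 = 46.921000
  N ⇒ keep positive
  Lon: split at 3 digits → 130° and 15.8357′; 130 + 15.8357/60 = 130.263928
  W ⇒ negate
Point 2:
  φ: split at 2 digits → 84° and 12.2578′; 84 + 12.2578/60 = 84.204297
  N → positive
  Longitude: degrees = first 3 digits = 20, minutes = 29.3303; 20 + 29.3303/60 = 20.488838
  W ⇒ negate
Point 3:
  Latitude: 8° + 38/60 + 21.3/3600 = 8 + 0.633333 + 0.005917 = 8.639250
  hemisphere S, so the sign is −
  λ: 0° + 25/60 + 8/3600 = 0 + 0.416667 + 0.002222 = 0.418889
  W ⇒ negate
Point 4:
  φ: split at 2 digits → 04° and 16.6443′; 4 + 16.6443/60 = 4.277405
  S ⇒ negate
  Lon: degrees = first 3 digits = 174, minutes = 8.3471; 174 + 8.3471/60 = 174.139118
  W ⇒ negate

1. 46.92100, -130.26393
2. 84.20430, -20.48884
3. -8.63925, -0.41889
4. -4.27741, -174.13912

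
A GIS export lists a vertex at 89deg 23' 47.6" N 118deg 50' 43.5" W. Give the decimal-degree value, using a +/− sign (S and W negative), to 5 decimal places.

89.39656, -118.84542

φ: 23′ + 47.6″ = 23.79333′; 89 + 23.79333/60 = 89.396556
N ⇒ keep positive
λ: 118° + 50/60 + 43.5/3600 = 118 + 0.833333 + 0.012083 = 118.845417
W ⇒ negate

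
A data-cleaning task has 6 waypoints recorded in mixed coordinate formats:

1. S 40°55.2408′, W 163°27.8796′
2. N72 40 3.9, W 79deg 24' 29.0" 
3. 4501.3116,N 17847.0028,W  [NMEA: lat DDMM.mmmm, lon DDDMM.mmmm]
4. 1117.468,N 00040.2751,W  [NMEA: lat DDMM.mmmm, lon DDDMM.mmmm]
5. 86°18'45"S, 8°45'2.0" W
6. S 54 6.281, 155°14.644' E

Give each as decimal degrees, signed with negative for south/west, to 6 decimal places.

Point 1:
  Latitude: 40 + 55.2408/60 = 40.9206800
  hemisphere S, so the sign is −
  Longitude: 163 + 27.8796/60 = 163.4646600
  W → negative
Point 2:
  φ: 72 + 40/60 + 3.9/3600 = 72.6677500
  N → positive
  λ: 24′ + 29″ = 24.48333′; 79 + 24.48333/60 = 79.4080556
  hemisphere W, so the sign is −
Point 3:
  φ: degrees = first 2 digits = 45, minutes = 1.3116; 45 + 1.3116/60 = 45.0218600
  N ⇒ keep positive
  Longitude: split at 3 digits → 178° and 47.0028′; 178 + 47.0028/60 = 178.7833800
  W → negative
Point 4:
  Latitude: degrees = first 2 digits = 11, minutes = 17.468; 11 + 17.468/60 = 11.2911333
  N → positive
  λ: split at 3 digits → 000° and 40.2751′; 0 + 40.2751/60 = 0.6712517
  W → negative
Point 5:
  Lat: 18′ + 45″ = 18.75000′; 86 + 18.75000/60 = 86.3125000
  hemisphere S, so the sign is −
  Lon: 8 + 45/60 + 2/3600 = 8.7505556
  W → negative
Point 6:
  Lat: 54 + 6.281/60 = 54.1046833
  S ⇒ negate
  Longitude: 14.644′ = 0.244067°; total 155.2440667
  E → positive

1. -40.920680, -163.464660
2. 72.667750, -79.408056
3. 45.021860, -178.783380
4. 11.291133, -0.671252
5. -86.312500, -8.750556
6. -54.104683, 155.244067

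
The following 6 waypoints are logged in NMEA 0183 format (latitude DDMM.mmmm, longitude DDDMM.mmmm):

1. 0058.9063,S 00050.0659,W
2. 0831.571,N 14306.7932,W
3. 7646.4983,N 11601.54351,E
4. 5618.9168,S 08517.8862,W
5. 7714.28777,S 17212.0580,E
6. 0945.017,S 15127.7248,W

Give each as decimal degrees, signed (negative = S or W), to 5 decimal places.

1. -0.98177, -0.83443
2. 8.52618, -143.11322
3. 76.77497, 116.02573
4. -56.31528, -85.29810
5. -77.23813, 172.20097
6. -9.75028, -151.46208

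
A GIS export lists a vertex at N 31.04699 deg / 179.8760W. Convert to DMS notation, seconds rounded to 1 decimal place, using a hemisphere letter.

Lat: 0.046990° → 2.81940′; 0.81940 × 60 = 49.164″
λ: 0.876000° → 52.56000′; 0.56000 × 60 = 33.600″

31°02′49.2″ N, 179°52′33.6″ W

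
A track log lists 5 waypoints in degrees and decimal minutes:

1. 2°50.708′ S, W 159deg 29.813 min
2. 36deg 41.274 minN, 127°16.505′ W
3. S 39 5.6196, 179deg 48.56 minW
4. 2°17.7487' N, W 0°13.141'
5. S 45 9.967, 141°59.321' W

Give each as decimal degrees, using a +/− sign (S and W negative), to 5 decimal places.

1. -2.84513, -159.49688
2. 36.68790, -127.27508
3. -39.09366, -179.80933
4. 2.29581, -0.21902
5. -45.16612, -141.98868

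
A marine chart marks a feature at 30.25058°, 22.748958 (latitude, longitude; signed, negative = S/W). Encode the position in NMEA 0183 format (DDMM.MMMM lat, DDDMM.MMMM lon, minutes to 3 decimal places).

Latitude: fractional part 0.250580 → 15.03480 minutes
Lon: fractional part 0.748958 → 44.93748 minutes

3015.035,N / 02244.937,E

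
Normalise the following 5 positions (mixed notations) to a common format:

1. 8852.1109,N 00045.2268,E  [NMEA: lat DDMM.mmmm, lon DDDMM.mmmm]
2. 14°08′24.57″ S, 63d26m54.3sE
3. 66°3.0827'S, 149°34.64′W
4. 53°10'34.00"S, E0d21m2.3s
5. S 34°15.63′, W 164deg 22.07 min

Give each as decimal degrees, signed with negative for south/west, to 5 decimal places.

1. 88.86852, 0.75378
2. -14.14016, 63.44842
3. -66.05138, -149.57733
4. -53.17611, 0.35064
5. -34.26050, -164.36783

Point 1:
  Latitude: degrees = first 2 digits = 88, minutes = 52.1109; 88 + 52.1109/60 = 88.868515
  N ⇒ keep positive
  Lon: split at 3 digits → 000° and 45.2268′; 0 + 45.2268/60 = 0.753780
  E → positive
Point 2:
  φ: 14 + 8/60 + 24.57/3600 = 14.140158
  S ⇒ negate
  Lon: 63° + 26/60 + 54.3/3600 = 63 + 0.433333 + 0.015083 = 63.448417
  E ⇒ keep positive
Point 3:
  Latitude: 66 + 3.0827/60 = 66.051378
  S → negative
  Longitude: 149 + 34.64/60 = 149.577333
  W → negative
Point 4:
  φ: 53 + 10/60 + 34/3600 = 53.176111
  hemisphere S, so the sign is −
  λ: 0 + 21/60 + 2.3/3600 = 0.350639
  E ⇒ keep positive
Point 5:
  φ: 34 + 15.63/60 = 34.260500
  hemisphere S, so the sign is −
  Longitude: 164 + 22.07/60 = 164.367833
  W ⇒ negate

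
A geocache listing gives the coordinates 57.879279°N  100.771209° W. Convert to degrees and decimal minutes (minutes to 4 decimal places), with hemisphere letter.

57° 52.7567′ N, 100° 46.2725′ W

φ: 57° + 0.879279 × 60 = 57° 52.756740′
Lon: fractional part 0.771209 → 46.272540 minutes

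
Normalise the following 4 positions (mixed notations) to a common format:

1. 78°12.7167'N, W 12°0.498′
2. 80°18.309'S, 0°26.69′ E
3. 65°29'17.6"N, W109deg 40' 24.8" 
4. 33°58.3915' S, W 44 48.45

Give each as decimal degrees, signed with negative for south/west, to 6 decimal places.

Point 1:
  φ: 12.7167′ = 0.211945°; total 78.2119450
  N ⇒ keep positive
  λ: 0.498′ = 0.008300°; total 12.0083000
  W → negative
Point 2:
  Latitude: 18.309′ = 0.305150°; total 80.3051500
  hemisphere S, so the sign is −
  Longitude: 26.69′ = 0.444833°; total 0.4448333
  E → positive
Point 3:
  Lat: 65° + 29/60 + 17.6/3600 = 65 + 0.483333 + 0.004889 = 65.4882222
  N → positive
  Longitude: 109 + 40/60 + 24.8/3600 = 109.6735556
  hemisphere W, so the sign is −
Point 4:
  Lat: 58.3915′ = 0.973192°; total 33.9731917
  S ⇒ negate
  Lon: 48.45′ = 0.807500°; total 44.8075000
  hemisphere W, so the sign is −

1. 78.211945, -12.008300
2. -80.305150, 0.444833
3. 65.488222, -109.673556
4. -33.973192, -44.807500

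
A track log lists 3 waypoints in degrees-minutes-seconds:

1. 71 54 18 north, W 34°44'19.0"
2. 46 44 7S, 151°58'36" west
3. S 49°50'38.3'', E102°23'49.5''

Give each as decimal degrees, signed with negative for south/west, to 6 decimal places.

1. 71.905000, -34.738611
2. -46.735278, -151.976667
3. -49.843972, 102.397083

Point 1:
  Lat: 54′ + 18″ = 54.30000′; 71 + 54.30000/60 = 71.9050000
  N ⇒ keep positive
  λ: 34 + 44/60 + 19/3600 = 34.7386111
  W → negative
Point 2:
  φ: 46 + 44/60 + 7/3600 = 46.7352778
  S → negative
  Longitude: 151 + 58/60 + 36/3600 = 151.9766667
  hemisphere W, so the sign is −
Point 3:
  Latitude: 49° + 50/60 + 38.3/3600 = 49 + 0.833333 + 0.010639 = 49.8439722
  S ⇒ negate
  λ: 102 + 23/60 + 49.5/3600 = 102.3970833
  E ⇒ keep positive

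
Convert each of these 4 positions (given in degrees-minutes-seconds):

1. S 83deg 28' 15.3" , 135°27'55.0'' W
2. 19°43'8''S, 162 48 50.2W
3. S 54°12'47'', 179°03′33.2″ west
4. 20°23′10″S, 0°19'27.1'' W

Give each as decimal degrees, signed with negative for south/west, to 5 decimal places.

1. -83.47092, -135.46528
2. -19.71889, -162.81394
3. -54.21306, -179.05922
4. -20.38611, -0.32419

Point 1:
  Latitude: 83° + 28/60 + 15.3/3600 = 83 + 0.466667 + 0.004250 = 83.470917
  S → negative
  Lon: 135° + 27/60 + 55/3600 = 135 + 0.450000 + 0.015278 = 135.465278
  hemisphere W, so the sign is −
Point 2:
  Latitude: 19° + 43/60 + 8/3600 = 19 + 0.716667 + 0.002222 = 19.718889
  hemisphere S, so the sign is −
  Longitude: 162° + 48/60 + 50.2/3600 = 162 + 0.800000 + 0.013944 = 162.813944
  hemisphere W, so the sign is −
Point 3:
  Latitude: 54° + 12/60 + 47/3600 = 54 + 0.200000 + 0.013056 = 54.213056
  S ⇒ negate
  Lon: 179° + 3/60 + 33.2/3600 = 179 + 0.050000 + 0.009222 = 179.059222
  W → negative
Point 4:
  φ: 20° + 23/60 + 10/3600 = 20 + 0.383333 + 0.002778 = 20.386111
  S ⇒ negate
  Longitude: 0° + 19/60 + 27.1/3600 = 0 + 0.316667 + 0.007528 = 0.324194
  W → negative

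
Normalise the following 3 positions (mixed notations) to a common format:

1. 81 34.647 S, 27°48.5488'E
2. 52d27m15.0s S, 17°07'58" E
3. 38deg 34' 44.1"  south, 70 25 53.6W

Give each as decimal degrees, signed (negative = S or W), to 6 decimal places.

1. -81.577450, 27.809147
2. -52.454167, 17.132778
3. -38.578917, -70.431556

Point 1:
  Latitude: 81 + 34.647/60 = 81.5774500
  S → negative
  λ: 48.5488′ = 0.809147°; total 27.8091467
  E ⇒ keep positive
Point 2:
  Lat: 52° + 27/60 + 15/3600 = 52 + 0.450000 + 0.004167 = 52.4541667
  S ⇒ negate
  λ: 17° + 7/60 + 58/3600 = 17 + 0.116667 + 0.016111 = 17.1327778
  E → positive
Point 3:
  φ: 38 + 34/60 + 44.1/3600 = 38.5789167
  hemisphere S, so the sign is −
  Longitude: 70° + 25/60 + 53.6/3600 = 70 + 0.416667 + 0.014889 = 70.4315556
  hemisphere W, so the sign is −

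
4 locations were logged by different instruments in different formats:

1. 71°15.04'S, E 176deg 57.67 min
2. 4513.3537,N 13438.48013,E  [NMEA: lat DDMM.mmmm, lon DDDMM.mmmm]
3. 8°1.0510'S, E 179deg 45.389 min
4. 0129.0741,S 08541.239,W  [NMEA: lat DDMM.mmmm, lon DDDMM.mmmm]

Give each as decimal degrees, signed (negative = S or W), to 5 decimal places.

1. -71.25067, 176.96117
2. 45.22256, 134.64134
3. -8.01752, 179.75648
4. -1.48457, -85.68732

Point 1:
  Lat: 71 + 15.04/60 = 71.250667
  S ⇒ negate
  Longitude: 176 + 57.67/60 = 176.961167
  E → positive
Point 2:
  Latitude: split at 2 digits → 45° and 13.3537′; 45 + 13.3537/60 = 45.222562
  N → positive
  Lon: degrees = first 3 digits = 134, minutes = 38.48013; 134 + 38.48013/60 = 134.641336
  E ⇒ keep positive
Point 3:
  Lat: 8 + 1.051/60 = 8.017517
  hemisphere S, so the sign is −
  Lon: 45.389′ = 0.756483°; total 179.756483
  E → positive
Point 4:
  Latitude: split at 2 digits → 01° and 29.0741′; 1 + 29.0741/60 = 1.484568
  S → negative
  Longitude: split at 3 digits → 085° and 41.239′; 85 + 41.239/60 = 85.687317
  W → negative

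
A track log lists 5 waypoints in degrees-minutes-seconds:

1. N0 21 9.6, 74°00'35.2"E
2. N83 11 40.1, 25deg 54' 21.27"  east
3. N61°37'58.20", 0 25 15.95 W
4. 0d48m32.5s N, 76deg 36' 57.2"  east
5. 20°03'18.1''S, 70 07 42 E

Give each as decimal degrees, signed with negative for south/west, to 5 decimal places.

Point 1:
  Lat: 0 + 21/60 + 9.6/3600 = 0.352667
  N → positive
  λ: 74 + 0/60 + 35.2/3600 = 74.009778
  E ⇒ keep positive
Point 2:
  Lat: 83 + 11/60 + 40.1/3600 = 83.194472
  N → positive
  λ: 25° + 54/60 + 21.27/3600 = 25 + 0.900000 + 0.005908 = 25.905908
  E → positive
Point 3:
  Lat: 37′ + 58.2″ = 37.97000′; 61 + 37.97000/60 = 61.632833
  N → positive
  Longitude: 0° + 25/60 + 15.95/3600 = 0 + 0.416667 + 0.004431 = 0.421097
  hemisphere W, so the sign is −
Point 4:
  Latitude: 48′ + 32.5″ = 48.54167′; 0 + 48.54167/60 = 0.809028
  N → positive
  λ: 76 + 36/60 + 57.2/3600 = 76.615889
  E ⇒ keep positive
Point 5:
  Latitude: 3′ + 18.1″ = 3.30167′; 20 + 3.30167/60 = 20.055028
  hemisphere S, so the sign is −
  λ: 70° + 7/60 + 42/3600 = 70 + 0.116667 + 0.011667 = 70.128333
  E ⇒ keep positive

1. 0.35267, 74.00978
2. 83.19447, 25.90591
3. 61.63283, -0.42110
4. 0.80903, 76.61589
5. -20.05503, 70.12833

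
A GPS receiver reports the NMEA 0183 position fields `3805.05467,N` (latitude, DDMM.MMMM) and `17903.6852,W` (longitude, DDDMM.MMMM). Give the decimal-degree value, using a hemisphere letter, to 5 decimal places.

38.08424° N, 179.06142° W

Lat: split at 2 digits → 38° and 5.05467′; 38 + 5.05467/60 = 38.084245
Longitude: degrees = first 3 digits = 179, minutes = 3.6852; 179 + 3.6852/60 = 179.061420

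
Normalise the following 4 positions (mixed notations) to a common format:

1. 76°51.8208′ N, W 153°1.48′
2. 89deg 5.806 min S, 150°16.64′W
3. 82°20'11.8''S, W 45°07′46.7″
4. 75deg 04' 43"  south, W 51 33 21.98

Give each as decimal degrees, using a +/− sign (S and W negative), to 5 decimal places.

1. 76.86368, -153.02467
2. -89.09677, -150.27733
3. -82.33661, -45.12964
4. -75.07861, -51.55611

Point 1:
  Lat: 51.8208′ = 0.863680°; total 76.863680
  N ⇒ keep positive
  Lon: 1.48′ = 0.024667°; total 153.024667
  W ⇒ negate
Point 2:
  Lat: 89 + 5.806/60 = 89.096767
  S → negative
  Lon: 150 + 16.64/60 = 150.277333
  W → negative
Point 3:
  Latitude: 82 + 20/60 + 11.8/3600 = 82.336611
  S ⇒ negate
  Longitude: 7′ + 46.7″ = 7.77833′; 45 + 7.77833/60 = 45.129639
  W → negative
Point 4:
  Lat: 75° + 4/60 + 43/3600 = 75 + 0.066667 + 0.011944 = 75.078611
  hemisphere S, so the sign is −
  Lon: 51° + 33/60 + 21.98/3600 = 51 + 0.550000 + 0.006106 = 51.556106
  hemisphere W, so the sign is −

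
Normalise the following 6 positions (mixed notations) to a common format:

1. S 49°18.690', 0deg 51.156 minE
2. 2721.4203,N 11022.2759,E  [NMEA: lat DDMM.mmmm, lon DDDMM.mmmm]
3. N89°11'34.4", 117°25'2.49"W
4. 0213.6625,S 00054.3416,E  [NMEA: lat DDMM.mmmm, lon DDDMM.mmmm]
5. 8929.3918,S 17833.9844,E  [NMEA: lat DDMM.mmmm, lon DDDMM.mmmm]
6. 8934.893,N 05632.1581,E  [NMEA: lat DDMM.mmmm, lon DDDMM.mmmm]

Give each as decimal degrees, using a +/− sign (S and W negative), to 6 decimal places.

Point 1:
  φ: 49 + 18.69/60 = 49.3115000
  hemisphere S, so the sign is −
  Longitude: 0 + 51.156/60 = 0.8526000
  E → positive
Point 2:
  φ: degrees = first 2 digits = 27, minutes = 21.4203; 27 + 21.4203/60 = 27.3570050
  N ⇒ keep positive
  Longitude: degrees = first 3 digits = 110, minutes = 22.2759; 110 + 22.2759/60 = 110.3712650
  E → positive
Point 3:
  Latitude: 11′ + 34.4″ = 11.57333′; 89 + 11.57333/60 = 89.1928889
  N ⇒ keep positive
  Longitude: 25′ + 2.49″ = 25.04150′; 117 + 25.04150/60 = 117.4173583
  hemisphere W, so the sign is −
Point 4:
  Latitude: degrees = first 2 digits = 2, minutes = 13.6625; 2 + 13.6625/60 = 2.2277083
  S ⇒ negate
  Lon: degrees = first 3 digits = 0, minutes = 54.3416; 0 + 54.3416/60 = 0.9056933
  E ⇒ keep positive
Point 5:
  Lat: degrees = first 2 digits = 89, minutes = 29.3918; 89 + 29.3918/60 = 89.4898633
  S → negative
  Lon: split at 3 digits → 178° and 33.9844′; 178 + 33.9844/60 = 178.5664067
  E ⇒ keep positive
Point 6:
  Latitude: split at 2 digits → 89° and 34.893′; 89 + 34.893/60 = 89.5815500
  N ⇒ keep positive
  λ: degrees = first 3 digits = 56, minutes = 32.1581; 56 + 32.1581/60 = 56.5359683
  E ⇒ keep positive

1. -49.311500, 0.852600
2. 27.357005, 110.371265
3. 89.192889, -117.417358
4. -2.227708, 0.905693
5. -89.489863, 178.566407
6. 89.581550, 56.535968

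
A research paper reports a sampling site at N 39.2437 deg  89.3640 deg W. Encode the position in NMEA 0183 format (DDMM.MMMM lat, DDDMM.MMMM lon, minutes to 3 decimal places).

Latitude: minutes = (39.243700 − 39) × 60 = 14.62200
Longitude: minutes = (89.364000 − 89) × 60 = 21.84000

3914.622,N / 08921.840,W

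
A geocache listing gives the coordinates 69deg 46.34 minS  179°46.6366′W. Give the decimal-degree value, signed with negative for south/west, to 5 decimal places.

-69.77233, -179.77728

Lat: 69 + 46.34/60 = 69.772333
S → negative
λ: 179 + 46.6366/60 = 179.777277
W → negative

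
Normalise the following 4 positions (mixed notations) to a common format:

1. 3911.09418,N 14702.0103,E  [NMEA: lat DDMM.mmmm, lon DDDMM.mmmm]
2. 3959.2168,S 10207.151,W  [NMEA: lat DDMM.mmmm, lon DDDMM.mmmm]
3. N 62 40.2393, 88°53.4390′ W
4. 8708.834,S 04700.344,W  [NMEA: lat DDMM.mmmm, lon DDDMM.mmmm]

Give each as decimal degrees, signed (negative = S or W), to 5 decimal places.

1. 39.18490, 147.03351
2. -39.98695, -102.11918
3. 62.67066, -88.89065
4. -87.14723, -47.00573

Point 1:
  Latitude: degrees = first 2 digits = 39, minutes = 11.09418; 39 + 11.09418/60 = 39.184903
  N → positive
  Longitude: split at 3 digits → 147° and 2.0103′; 147 + 2.0103/60 = 147.033505
  E ⇒ keep positive
Point 2:
  Latitude: degrees = first 2 digits = 39, minutes = 59.2168; 39 + 59.2168/60 = 39.986947
  S ⇒ negate
  λ: degrees = first 3 digits = 102, minutes = 7.151; 102 + 7.151/60 = 102.119183
  hemisphere W, so the sign is −
Point 3:
  Latitude: 40.2393′ = 0.670655°; total 62.670655
  N → positive
  Longitude: 53.439′ = 0.890650°; total 88.890650
  W → negative
Point 4:
  φ: split at 2 digits → 87° and 8.834′; 87 + 8.834/60 = 87.147233
  hemisphere S, so the sign is −
  Longitude: degrees = first 3 digits = 47, minutes = 0.344; 47 + 0.344/60 = 47.005733
  hemisphere W, so the sign is −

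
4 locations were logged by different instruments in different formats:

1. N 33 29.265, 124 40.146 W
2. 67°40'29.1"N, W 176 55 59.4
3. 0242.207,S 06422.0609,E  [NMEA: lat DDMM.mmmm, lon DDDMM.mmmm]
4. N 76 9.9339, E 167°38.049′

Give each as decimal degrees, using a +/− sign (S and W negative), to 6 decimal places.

1. 33.487750, -124.669100
2. 67.674750, -176.933167
3. -2.703450, 64.367682
4. 76.165565, 167.634150

Point 1:
  Latitude: 33 + 29.265/60 = 33.4877500
  N ⇒ keep positive
  λ: 124 + 40.146/60 = 124.6691000
  hemisphere W, so the sign is −
Point 2:
  Latitude: 67 + 40/60 + 29.1/3600 = 67.6747500
  N → positive
  Lon: 176° + 55/60 + 59.4/3600 = 176 + 0.916667 + 0.016500 = 176.9331667
  hemisphere W, so the sign is −
Point 3:
  Lat: degrees = first 2 digits = 2, minutes = 42.207; 2 + 42.207/60 = 2.7034500
  hemisphere S, so the sign is −
  Longitude: split at 3 digits → 064° and 22.0609′; 64 + 22.0609/60 = 64.3676817
  E → positive
Point 4:
  Lat: 76 + 9.9339/60 = 76.1655650
  N ⇒ keep positive
  λ: 38.049′ = 0.634150°; total 167.6341500
  E → positive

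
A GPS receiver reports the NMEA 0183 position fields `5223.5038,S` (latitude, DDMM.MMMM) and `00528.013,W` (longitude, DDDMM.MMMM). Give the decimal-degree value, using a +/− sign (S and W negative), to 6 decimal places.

φ: split at 2 digits → 52° and 23.5038′; 52 + 23.5038/60 = 52.3917300
hemisphere S, so the sign is −
λ: degrees = first 3 digits = 5, minutes = 28.013; 5 + 28.013/60 = 5.4668833
hemisphere W, so the sign is −

-52.391730, -5.466883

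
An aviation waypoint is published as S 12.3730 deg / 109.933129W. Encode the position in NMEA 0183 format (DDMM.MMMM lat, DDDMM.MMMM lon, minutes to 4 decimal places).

1222.3800,S / 10955.9877,W

φ: 12° + 0.373000 × 60 = 12° 22.380000′
λ: fractional part 0.933129 → 55.987740 minutes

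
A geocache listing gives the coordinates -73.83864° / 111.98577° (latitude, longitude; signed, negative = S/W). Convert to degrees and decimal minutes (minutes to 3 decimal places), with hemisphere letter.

73° 50.318′ S, 111° 59.146′ E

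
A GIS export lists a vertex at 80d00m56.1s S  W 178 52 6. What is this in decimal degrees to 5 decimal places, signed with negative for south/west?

-80.01558, -178.86833

Latitude: 80 + 0/60 + 56.1/3600 = 80.015583
S → negative
Longitude: 178 + 52/60 + 6/3600 = 178.868333
W ⇒ negate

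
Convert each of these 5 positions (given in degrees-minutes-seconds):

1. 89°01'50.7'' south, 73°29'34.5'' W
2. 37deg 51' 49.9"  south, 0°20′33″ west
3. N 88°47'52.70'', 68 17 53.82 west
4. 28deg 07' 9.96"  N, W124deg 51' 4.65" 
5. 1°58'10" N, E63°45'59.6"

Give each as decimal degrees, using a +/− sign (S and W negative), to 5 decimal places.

1. -89.03075, -73.49292
2. -37.86386, -0.34250
3. 88.79797, -68.29828
4. 28.11943, -124.85129
5. 1.96944, 63.76656

Point 1:
  φ: 89° + 1/60 + 50.7/3600 = 89 + 0.016667 + 0.014083 = 89.030750
  hemisphere S, so the sign is −
  Longitude: 73° + 29/60 + 34.5/3600 = 73 + 0.483333 + 0.009583 = 73.492917
  W ⇒ negate
Point 2:
  Latitude: 37 + 51/60 + 49.9/3600 = 37.863861
  S → negative
  Lon: 20′ + 33″ = 20.55000′; 0 + 20.55000/60 = 0.342500
  W ⇒ negate
Point 3:
  Latitude: 47′ + 52.7″ = 47.87833′; 88 + 47.87833/60 = 88.797972
  N ⇒ keep positive
  Longitude: 68 + 17/60 + 53.82/3600 = 68.298283
  W ⇒ negate
Point 4:
  Latitude: 7′ + 9.96″ = 7.16600′; 28 + 7.16600/60 = 28.119433
  N ⇒ keep positive
  Longitude: 124° + 51/60 + 4.65/3600 = 124 + 0.850000 + 0.001292 = 124.851292
  W → negative
Point 5:
  Latitude: 1° + 58/60 + 10/3600 = 1 + 0.966667 + 0.002778 = 1.969444
  N ⇒ keep positive
  Longitude: 45′ + 59.6″ = 45.99333′; 63 + 45.99333/60 = 63.766556
  E → positive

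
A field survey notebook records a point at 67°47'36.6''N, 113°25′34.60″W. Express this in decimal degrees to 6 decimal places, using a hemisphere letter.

Latitude: 67° + 47/60 + 36.6/3600 = 67 + 0.783333 + 0.010167 = 67.7935000
λ: 113° + 25/60 + 34.6/3600 = 113 + 0.416667 + 0.009611 = 113.4262778

67.793500° N, 113.426278° W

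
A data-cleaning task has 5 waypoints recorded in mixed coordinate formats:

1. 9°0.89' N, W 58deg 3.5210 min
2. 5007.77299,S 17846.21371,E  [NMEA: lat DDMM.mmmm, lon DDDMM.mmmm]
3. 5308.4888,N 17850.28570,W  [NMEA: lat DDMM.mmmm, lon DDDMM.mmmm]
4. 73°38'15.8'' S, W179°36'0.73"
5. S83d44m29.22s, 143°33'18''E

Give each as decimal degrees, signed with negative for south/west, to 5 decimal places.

Point 1:
  Lat: 9 + 0.89/60 = 9.014833
  N → positive
  Lon: 58 + 3.521/60 = 58.058683
  W ⇒ negate
Point 2:
  φ: split at 2 digits → 50° and 7.77299′; 50 + 7.77299/60 = 50.129550
  hemisphere S, so the sign is −
  Lon: degrees = first 3 digits = 178, minutes = 46.21371; 178 + 46.21371/60 = 178.770229
  E → positive
Point 3:
  Latitude: split at 2 digits → 53° and 8.4888′; 53 + 8.4888/60 = 53.141480
  N ⇒ keep positive
  Longitude: degrees = first 3 digits = 178, minutes = 50.2857; 178 + 50.2857/60 = 178.838095
  hemisphere W, so the sign is −
Point 4:
  Lat: 38′ + 15.8″ = 38.26333′; 73 + 38.26333/60 = 73.637722
  S ⇒ negate
  λ: 36′ + 0.73″ = 36.01217′; 179 + 36.01217/60 = 179.600203
  hemisphere W, so the sign is −
Point 5:
  φ: 83° + 44/60 + 29.22/3600 = 83 + 0.733333 + 0.008117 = 83.741450
  S ⇒ negate
  Longitude: 143° + 33/60 + 18/3600 = 143 + 0.550000 + 0.005000 = 143.555000
  E ⇒ keep positive

1. 9.01483, -58.05868
2. -50.12955, 178.77023
3. 53.14148, -178.83810
4. -73.63772, -179.60020
5. -83.74145, 143.55500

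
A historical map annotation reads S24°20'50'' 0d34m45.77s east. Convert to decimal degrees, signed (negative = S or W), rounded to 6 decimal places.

Lat: 24° + 20/60 + 50/3600 = 24 + 0.333333 + 0.013889 = 24.3472222
S → negative
λ: 0 + 34/60 + 45.77/3600 = 0.5793806
E → positive

-24.347222, 0.579381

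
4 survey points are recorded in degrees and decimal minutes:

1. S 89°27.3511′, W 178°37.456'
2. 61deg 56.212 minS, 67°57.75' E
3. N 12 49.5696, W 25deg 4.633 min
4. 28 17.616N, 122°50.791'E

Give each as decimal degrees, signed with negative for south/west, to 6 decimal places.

1. -89.455852, -178.624267
2. -61.936867, 67.962500
3. 12.826160, -25.077217
4. 28.293600, 122.846517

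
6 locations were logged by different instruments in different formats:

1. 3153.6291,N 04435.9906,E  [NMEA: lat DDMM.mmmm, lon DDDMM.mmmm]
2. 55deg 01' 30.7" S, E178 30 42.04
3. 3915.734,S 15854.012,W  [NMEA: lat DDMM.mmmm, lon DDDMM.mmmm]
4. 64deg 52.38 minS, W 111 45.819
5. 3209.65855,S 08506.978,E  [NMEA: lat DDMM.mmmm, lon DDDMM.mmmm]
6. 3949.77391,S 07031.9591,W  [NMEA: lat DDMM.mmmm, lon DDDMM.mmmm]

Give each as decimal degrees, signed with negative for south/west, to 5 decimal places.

Point 1:
  Latitude: degrees = first 2 digits = 31, minutes = 53.6291; 31 + 53.6291/60 = 31.893818
  N → positive
  Longitude: degrees = first 3 digits = 44, minutes = 35.9906; 44 + 35.9906/60 = 44.599843
  E ⇒ keep positive
Point 2:
  Latitude: 1′ + 30.7″ = 1.51167′; 55 + 1.51167/60 = 55.025194
  S ⇒ negate
  Longitude: 178° + 30/60 + 42.04/3600 = 178 + 0.500000 + 0.011678 = 178.511678
  E ⇒ keep positive
Point 3:
  Lat: degrees = first 2 digits = 39, minutes = 15.734; 39 + 15.734/60 = 39.262233
  S ⇒ negate
  Lon: split at 3 digits → 158° and 54.012′; 158 + 54.012/60 = 158.900200
  hemisphere W, so the sign is −
Point 4:
  Lat: 52.38′ = 0.873000°; total 64.873000
  S → negative
  Lon: 111 + 45.819/60 = 111.763650
  W → negative
Point 5:
  Lat: degrees = first 2 digits = 32, minutes = 9.65855; 32 + 9.65855/60 = 32.160976
  hemisphere S, so the sign is −
  Lon: degrees = first 3 digits = 85, minutes = 6.978; 85 + 6.978/60 = 85.116300
  E → positive
Point 6:
  φ: split at 2 digits → 39° and 49.77391′; 39 + 49.77391/60 = 39.829565
  S ⇒ negate
  λ: degrees = first 3 digits = 70, minutes = 31.9591; 70 + 31.9591/60 = 70.532652
  W → negative

1. 31.89382, 44.59984
2. -55.02519, 178.51168
3. -39.26223, -158.90020
4. -64.87300, -111.76365
5. -32.16098, 85.11630
6. -39.82957, -70.53265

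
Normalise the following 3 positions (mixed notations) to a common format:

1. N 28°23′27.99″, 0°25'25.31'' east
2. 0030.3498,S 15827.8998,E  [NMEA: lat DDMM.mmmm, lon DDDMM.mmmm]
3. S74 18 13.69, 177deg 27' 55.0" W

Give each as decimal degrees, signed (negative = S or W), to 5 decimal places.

Point 1:
  φ: 28 + 23/60 + 27.99/3600 = 28.391108
  N ⇒ keep positive
  Longitude: 0 + 25/60 + 25.31/3600 = 0.423697
  E ⇒ keep positive
Point 2:
  φ: degrees = first 2 digits = 0, minutes = 30.3498; 0 + 30.3498/60 = 0.505830
  S → negative
  λ: degrees = first 3 digits = 158, minutes = 27.8998; 158 + 27.8998/60 = 158.464997
  E ⇒ keep positive
Point 3:
  φ: 74° + 18/60 + 13.69/3600 = 74 + 0.300000 + 0.003803 = 74.303803
  hemisphere S, so the sign is −
  Lon: 177° + 27/60 + 55/3600 = 177 + 0.450000 + 0.015278 = 177.465278
  hemisphere W, so the sign is −

1. 28.39111, 0.42370
2. -0.50583, 158.46500
3. -74.30380, -177.46528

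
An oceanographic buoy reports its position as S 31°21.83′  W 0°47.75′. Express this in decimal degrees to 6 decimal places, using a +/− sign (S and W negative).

-31.363833, -0.795833

Lat: 21.83′ = 0.363833°; total 31.3638333
hemisphere S, so the sign is −
Longitude: 0 + 47.75/60 = 0.7958333
hemisphere W, so the sign is −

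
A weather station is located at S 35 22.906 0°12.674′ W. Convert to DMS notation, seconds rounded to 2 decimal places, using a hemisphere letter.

35°22′54.36″ S, 0°12′40.44″ W

φ: fractional minutes 0.90600 × 60 = 54.3600″
Longitude: 12.67400′ → 12′ and 0.67400 × 60 = 40.4400″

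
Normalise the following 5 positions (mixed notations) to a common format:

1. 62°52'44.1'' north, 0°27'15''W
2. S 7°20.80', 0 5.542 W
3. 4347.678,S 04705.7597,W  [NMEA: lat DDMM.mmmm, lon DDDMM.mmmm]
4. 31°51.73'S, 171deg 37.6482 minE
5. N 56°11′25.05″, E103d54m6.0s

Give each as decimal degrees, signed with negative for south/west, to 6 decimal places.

1. 62.878917, -0.454167
2. -7.346667, -0.092367
3. -43.794633, -47.095995
4. -31.862167, 171.627470
5. 56.190292, 103.901667

Point 1:
  φ: 62 + 52/60 + 44.1/3600 = 62.8789167
  N ⇒ keep positive
  λ: 0° + 27/60 + 15/3600 = 0 + 0.450000 + 0.004167 = 0.4541667
  hemisphere W, so the sign is −
Point 2:
  φ: 20.8′ = 0.346667°; total 7.3466667
  S ⇒ negate
  λ: 5.542′ = 0.092367°; total 0.0923667
  W ⇒ negate
Point 3:
  Latitude: split at 2 digits → 43° and 47.678′; 43 + 47.678/60 = 43.7946333
  hemisphere S, so the sign is −
  Lon: split at 3 digits → 047° and 5.7597′; 47 + 5.7597/60 = 47.0959950
  hemisphere W, so the sign is −
Point 4:
  φ: 31 + 51.73/60 = 31.8621667
  S ⇒ negate
  Lon: 171 + 37.6482/60 = 171.6274700
  E → positive
Point 5:
  Latitude: 11′ + 25.05″ = 11.41750′; 56 + 11.41750/60 = 56.1902917
  N ⇒ keep positive
  Lon: 103° + 54/60 + 6/3600 = 103 + 0.900000 + 0.001667 = 103.9016667
  E → positive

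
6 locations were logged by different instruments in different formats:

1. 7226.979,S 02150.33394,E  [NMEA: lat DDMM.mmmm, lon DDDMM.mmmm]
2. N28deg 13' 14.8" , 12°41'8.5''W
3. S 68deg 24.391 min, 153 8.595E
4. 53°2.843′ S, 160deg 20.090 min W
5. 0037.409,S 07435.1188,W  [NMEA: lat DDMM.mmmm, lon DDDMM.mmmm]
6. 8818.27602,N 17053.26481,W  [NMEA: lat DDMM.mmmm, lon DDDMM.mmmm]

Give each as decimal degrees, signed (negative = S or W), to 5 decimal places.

Point 1:
  φ: split at 2 digits → 72° and 26.979′; 72 + 26.979/60 = 72.449650
  S ⇒ negate
  λ: degrees = first 3 digits = 21, minutes = 50.33394; 21 + 50.33394/60 = 21.838899
  E ⇒ keep positive
Point 2:
  Lat: 28° + 13/60 + 14.8/3600 = 28 + 0.216667 + 0.004111 = 28.220778
  N ⇒ keep positive
  Longitude: 12° + 41/60 + 8.5/3600 = 12 + 0.683333 + 0.002361 = 12.685694
  W ⇒ negate
Point 3:
  Lat: 24.391′ = 0.406517°; total 68.406517
  S ⇒ negate
  Lon: 153 + 8.595/60 = 153.143250
  E → positive
Point 4:
  Lat: 2.843′ = 0.047383°; total 53.047383
  hemisphere S, so the sign is −
  Longitude: 20.09′ = 0.334833°; total 160.334833
  W ⇒ negate
Point 5:
  Lat: split at 2 digits → 00° and 37.409′; 0 + 37.409/60 = 0.623483
  hemisphere S, so the sign is −
  Longitude: split at 3 digits → 074° and 35.1188′; 74 + 35.1188/60 = 74.585313
  W → negative
Point 6:
  Latitude: degrees = first 2 digits = 88, minutes = 18.27602; 88 + 18.27602/60 = 88.304600
  N → positive
  λ: split at 3 digits → 170° and 53.26481′; 170 + 53.26481/60 = 170.887747
  hemisphere W, so the sign is −

1. -72.44965, 21.83890
2. 28.22078, -12.68569
3. -68.40652, 153.14325
4. -53.04738, -160.33483
5. -0.62348, -74.58531
6. 88.30460, -170.88775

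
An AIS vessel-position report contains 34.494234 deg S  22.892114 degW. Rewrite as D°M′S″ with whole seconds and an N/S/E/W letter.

Latitude: whole degrees 34; 29.65404′ → 29′ and 39.24″
Lon: 0.892114 × 60 = 53.52684′ → 53′, remainder × 60 = 31.61″

34°29′39″ S, 22°53′32″ W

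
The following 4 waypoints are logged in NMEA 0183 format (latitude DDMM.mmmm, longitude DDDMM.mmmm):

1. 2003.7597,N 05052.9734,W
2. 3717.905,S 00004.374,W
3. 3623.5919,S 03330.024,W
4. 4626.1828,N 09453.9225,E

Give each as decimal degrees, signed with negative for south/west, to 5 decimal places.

Point 1:
  Lat: degrees = first 2 digits = 20, minutes = 3.7597; 20 + 3.7597/60 = 20.062662
  N → positive
  Lon: split at 3 digits → 050° and 52.9734′; 50 + 52.9734/60 = 50.882890
  W → negative
Point 2:
  Lat: split at 2 digits → 37° and 17.905′; 37 + 17.905/60 = 37.298417
  S ⇒ negate
  Lon: degrees = first 3 digits = 0, minutes = 4.374; 0 + 4.374/60 = 0.072900
  W ⇒ negate
Point 3:
  Latitude: degrees = first 2 digits = 36, minutes = 23.5919; 36 + 23.5919/60 = 36.393198
  hemisphere S, so the sign is −
  Lon: split at 3 digits → 033° and 30.024′; 33 + 30.024/60 = 33.500400
  W → negative
Point 4:
  Lat: split at 2 digits → 46° and 26.1828′; 46 + 26.1828/60 = 46.436380
  N → positive
  Lon: split at 3 digits → 094° and 53.9225′; 94 + 53.9225/60 = 94.898708
  E → positive

1. 20.06266, -50.88289
2. -37.29842, -0.07290
3. -36.39320, -33.50040
4. 46.43638, 94.89871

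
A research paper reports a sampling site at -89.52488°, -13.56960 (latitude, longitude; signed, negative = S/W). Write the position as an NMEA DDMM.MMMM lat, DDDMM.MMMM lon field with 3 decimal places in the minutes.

Latitude is negative → S; |value| = 89.524880
φ: fractional part 0.524880 → 31.49280 minutes
Longitude is negative → W; |value| = 13.569600
Lon: 13° + 0.569600 × 60 = 13° 34.17600′

8931.493,S / 01334.176,W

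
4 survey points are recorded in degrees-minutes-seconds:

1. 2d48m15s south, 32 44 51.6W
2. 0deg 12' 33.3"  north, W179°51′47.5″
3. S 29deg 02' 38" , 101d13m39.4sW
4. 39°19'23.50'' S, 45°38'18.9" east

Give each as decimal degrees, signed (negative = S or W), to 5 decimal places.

Point 1:
  Lat: 48′ + 15″ = 48.25000′; 2 + 48.25000/60 = 2.804167
  S → negative
  λ: 44′ + 51.6″ = 44.86000′; 32 + 44.86000/60 = 32.747667
  hemisphere W, so the sign is −
Point 2:
  Lat: 0 + 12/60 + 33.3/3600 = 0.209250
  N ⇒ keep positive
  λ: 179 + 51/60 + 47.5/3600 = 179.863194
  W → negative
Point 3:
  φ: 2′ + 38″ = 2.63333′; 29 + 2.63333/60 = 29.043889
  hemisphere S, so the sign is −
  Lon: 13′ + 39.4″ = 13.65667′; 101 + 13.65667/60 = 101.227611
  W ⇒ negate
Point 4:
  φ: 39 + 19/60 + 23.5/3600 = 39.323194
  hemisphere S, so the sign is −
  λ: 45 + 38/60 + 18.9/3600 = 45.638583
  E → positive

1. -2.80417, -32.74767
2. 0.20925, -179.86319
3. -29.04389, -101.22761
4. -39.32319, 45.63858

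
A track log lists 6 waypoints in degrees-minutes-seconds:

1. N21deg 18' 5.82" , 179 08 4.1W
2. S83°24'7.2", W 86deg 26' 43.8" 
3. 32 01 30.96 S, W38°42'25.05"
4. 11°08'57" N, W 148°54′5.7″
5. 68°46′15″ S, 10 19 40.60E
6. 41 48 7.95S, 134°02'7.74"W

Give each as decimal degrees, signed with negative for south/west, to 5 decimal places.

Point 1:
  Lat: 21° + 18/60 + 5.82/3600 = 21 + 0.300000 + 0.001617 = 21.301617
  N ⇒ keep positive
  λ: 8′ + 4.1″ = 8.06833′; 179 + 8.06833/60 = 179.134472
  hemisphere W, so the sign is −
Point 2:
  φ: 83 + 24/60 + 7.2/3600 = 83.402000
  S ⇒ negate
  Longitude: 86° + 26/60 + 43.8/3600 = 86 + 0.433333 + 0.012167 = 86.445500
  hemisphere W, so the sign is −
Point 3:
  Lat: 1′ + 30.96″ = 1.51600′; 32 + 1.51600/60 = 32.025267
  hemisphere S, so the sign is −
  Lon: 42′ + 25.05″ = 42.41750′; 38 + 42.41750/60 = 38.706958
  hemisphere W, so the sign is −
Point 4:
  φ: 11 + 8/60 + 57/3600 = 11.149167
  N → positive
  Lon: 148 + 54/60 + 5.7/3600 = 148.901583
  W ⇒ negate
Point 5:
  Lat: 68 + 46/60 + 15/3600 = 68.770833
  hemisphere S, so the sign is −
  Longitude: 10° + 19/60 + 40.6/3600 = 10 + 0.316667 + 0.011278 = 10.327944
  E ⇒ keep positive
Point 6:
  φ: 41° + 48/60 + 7.95/3600 = 41 + 0.800000 + 0.002208 = 41.802208
  S ⇒ negate
  Longitude: 2′ + 7.74″ = 2.12900′; 134 + 2.12900/60 = 134.035483
  W → negative

1. 21.30162, -179.13447
2. -83.40200, -86.44550
3. -32.02527, -38.70696
4. 11.14917, -148.90158
5. -68.77083, 10.32794
6. -41.80221, -134.03548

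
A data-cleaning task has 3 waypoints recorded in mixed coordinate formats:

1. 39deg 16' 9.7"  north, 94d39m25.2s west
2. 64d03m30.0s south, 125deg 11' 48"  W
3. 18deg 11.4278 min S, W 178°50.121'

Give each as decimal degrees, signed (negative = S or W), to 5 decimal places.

1. 39.26936, -94.65700
2. -64.05833, -125.19667
3. -18.19046, -178.83535

Point 1:
  Lat: 39° + 16/60 + 9.7/3600 = 39 + 0.266667 + 0.002694 = 39.269361
  N → positive
  λ: 94 + 39/60 + 25.2/3600 = 94.657000
  W ⇒ negate
Point 2:
  Latitude: 64 + 3/60 + 30/3600 = 64.058333
  hemisphere S, so the sign is −
  λ: 11′ + 48″ = 11.80000′; 125 + 11.80000/60 = 125.196667
  W → negative
Point 3:
  φ: 11.4278′ = 0.190463°; total 18.190463
  S → negative
  Longitude: 178 + 50.121/60 = 178.835350
  W ⇒ negate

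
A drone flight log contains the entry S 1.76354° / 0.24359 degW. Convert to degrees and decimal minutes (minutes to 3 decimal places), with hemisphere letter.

1° 45.812′ S, 0° 14.615′ W

φ: minutes = (1.763540 − 1) × 60 = 45.81240
Lon: 0° + 0.243590 × 60 = 0° 14.61540′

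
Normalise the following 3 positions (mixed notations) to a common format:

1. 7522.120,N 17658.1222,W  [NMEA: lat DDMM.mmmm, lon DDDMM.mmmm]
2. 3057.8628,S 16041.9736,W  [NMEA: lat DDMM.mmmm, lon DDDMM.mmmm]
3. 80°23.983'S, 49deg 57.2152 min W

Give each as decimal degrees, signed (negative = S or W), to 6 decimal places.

1. 75.368667, -176.968703
2. -30.964380, -160.699560
3. -80.399717, -49.953587

Point 1:
  Latitude: split at 2 digits → 75° and 22.12′; 75 + 22.12/60 = 75.3686667
  N ⇒ keep positive
  λ: split at 3 digits → 176° and 58.1222′; 176 + 58.1222/60 = 176.9687033
  hemisphere W, so the sign is −
Point 2:
  Lat: split at 2 digits → 30° and 57.8628′; 30 + 57.8628/60 = 30.9643800
  S ⇒ negate
  Longitude: degrees = first 3 digits = 160, minutes = 41.9736; 160 + 41.9736/60 = 160.6995600
  hemisphere W, so the sign is −
Point 3:
  Latitude: 23.983′ = 0.399717°; total 80.3997167
  S → negative
  Lon: 49 + 57.2152/60 = 49.9535867
  W ⇒ negate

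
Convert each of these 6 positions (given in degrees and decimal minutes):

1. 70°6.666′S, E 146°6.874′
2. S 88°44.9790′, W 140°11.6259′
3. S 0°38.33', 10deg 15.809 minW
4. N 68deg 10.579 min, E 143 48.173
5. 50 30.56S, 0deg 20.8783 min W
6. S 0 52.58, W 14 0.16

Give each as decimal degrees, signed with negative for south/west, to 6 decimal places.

Point 1:
  Latitude: 6.666′ = 0.111100°; total 70.1111000
  S → negative
  λ: 6.874′ = 0.114567°; total 146.1145667
  E → positive
Point 2:
  φ: 44.979′ = 0.749650°; total 88.7496500
  S → negative
  Longitude: 140 + 11.6259/60 = 140.1937650
  W ⇒ negate
Point 3:
  φ: 0 + 38.33/60 = 0.6388333
  S ⇒ negate
  Lon: 15.809′ = 0.263483°; total 10.2634833
  W → negative
Point 4:
  Latitude: 68 + 10.579/60 = 68.1763167
  N → positive
  Longitude: 143 + 48.173/60 = 143.8028833
  E ⇒ keep positive
Point 5:
  Latitude: 50 + 30.56/60 = 50.5093333
  hemisphere S, so the sign is −
  λ: 20.8783′ = 0.347972°; total 0.3479717
  hemisphere W, so the sign is −
Point 6:
  Lat: 52.58′ = 0.876333°; total 0.8763333
  S ⇒ negate
  λ: 14 + 0.16/60 = 14.0026667
  W → negative

1. -70.111100, 146.114567
2. -88.749650, -140.193765
3. -0.638833, -10.263483
4. 68.176317, 143.802883
5. -50.509333, -0.347972
6. -0.876333, -14.002667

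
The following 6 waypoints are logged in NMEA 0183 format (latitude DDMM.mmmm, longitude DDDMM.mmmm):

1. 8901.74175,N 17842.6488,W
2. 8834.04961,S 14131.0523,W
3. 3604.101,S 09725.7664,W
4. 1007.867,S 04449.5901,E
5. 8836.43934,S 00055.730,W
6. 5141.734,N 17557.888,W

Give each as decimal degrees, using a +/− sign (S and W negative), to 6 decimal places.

1. 89.029029, -178.710813
2. -88.567494, -141.517538
3. -36.068350, -97.429440
4. -10.131117, 44.826502
5. -88.607322, -0.928833
6. 51.695567, -175.964800

Point 1:
  Lat: degrees = first 2 digits = 89, minutes = 1.74175; 89 + 1.74175/60 = 89.0290292
  N ⇒ keep positive
  λ: split at 3 digits → 178° and 42.6488′; 178 + 42.6488/60 = 178.7108133
  W ⇒ negate
Point 2:
  Lat: split at 2 digits → 88° and 34.04961′; 88 + 34.04961/60 = 88.5674935
  hemisphere S, so the sign is −
  Longitude: split at 3 digits → 141° and 31.0523′; 141 + 31.0523/60 = 141.5175383
  W → negative
Point 3:
  Lat: degrees = first 2 digits = 36, minutes = 4.101; 36 + 4.101/60 = 36.0683500
  S → negative
  λ: split at 3 digits → 097° and 25.7664′; 97 + 25.7664/60 = 97.4294400
  hemisphere W, so the sign is −
Point 4:
  φ: degrees = first 2 digits = 10, minutes = 7.867; 10 + 7.867/60 = 10.1311167
  S → negative
  Longitude: split at 3 digits → 044° and 49.5901′; 44 + 49.5901/60 = 44.8265017
  E ⇒ keep positive
Point 5:
  φ: split at 2 digits → 88° and 36.43934′; 88 + 36.43934/60 = 88.6073223
  hemisphere S, so the sign is −
  Longitude: degrees = first 3 digits = 0, minutes = 55.73; 0 + 55.73/60 = 0.9288333
  W ⇒ negate
Point 6:
  Latitude: split at 2 digits → 51° and 41.734′; 51 + 41.734/60 = 51.6955667
  N ⇒ keep positive
  Longitude: split at 3 digits → 175° and 57.888′; 175 + 57.888/60 = 175.9648000
  hemisphere W, so the sign is −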